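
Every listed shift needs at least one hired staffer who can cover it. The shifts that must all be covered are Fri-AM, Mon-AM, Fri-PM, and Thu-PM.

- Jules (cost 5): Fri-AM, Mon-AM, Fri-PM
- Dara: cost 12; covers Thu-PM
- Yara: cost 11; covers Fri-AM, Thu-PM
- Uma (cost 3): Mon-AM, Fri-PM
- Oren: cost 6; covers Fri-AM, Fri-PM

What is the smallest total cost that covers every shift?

14

This is an integer covering problem.
The greedy cost-per-new-shift heuristic would pick Uma, Jules, and Yara for 19, but a cheaper cover exists.
Choose Yara and Uma: together they cover Fri-AM, Mon-AM, Fri-PM, Thu-PM — every shift.
Total cost: 11 + 3 = 14.
No cover costs less than 14.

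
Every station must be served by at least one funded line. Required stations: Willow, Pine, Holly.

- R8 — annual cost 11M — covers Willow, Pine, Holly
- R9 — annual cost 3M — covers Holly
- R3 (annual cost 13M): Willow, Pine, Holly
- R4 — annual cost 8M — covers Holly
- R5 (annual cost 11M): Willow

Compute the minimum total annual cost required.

This is a weighted set-cover instance.
The greedy cost-per-new-station heuristic would pick R9 and R8 for 14, but a cheaper cover exists.
R8 alone covers Willow, Pine, Holly — every station.
Total annual cost: 11.
No cover costs less than 11.

11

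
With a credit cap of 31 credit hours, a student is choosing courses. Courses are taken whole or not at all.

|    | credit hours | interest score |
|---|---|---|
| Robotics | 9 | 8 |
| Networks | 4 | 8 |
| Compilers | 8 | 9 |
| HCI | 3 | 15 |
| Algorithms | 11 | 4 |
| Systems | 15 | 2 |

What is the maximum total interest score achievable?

40

Networks + Compilers + HCI + Algorithms: credit hours 4 + 8 + 3 + 11 = 26 ≤ 31, interest score 8 + 9 + 15 + 4 = 36.
Robotics + Compilers + HCI + Algorithms: credit hours 9 + 8 + 3 + 11 = 31 ≤ 31, interest score 8 + 9 + 15 + 4 = 36.
Robotics + Networks + Compilers + HCI: credit hours 9 + 4 + 8 + 3 = 24 ≤ 31, interest score 8 + 8 + 9 + 15 = 40.
Best is Robotics, Networks, Compilers, and HCI with total interest score 40.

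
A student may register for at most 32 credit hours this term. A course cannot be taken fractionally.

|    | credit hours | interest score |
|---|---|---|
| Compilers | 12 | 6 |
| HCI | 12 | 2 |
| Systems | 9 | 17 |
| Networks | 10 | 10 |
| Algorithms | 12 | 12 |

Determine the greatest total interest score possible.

Compilers + Systems + Networks: credit hours 12 + 9 + 10 = 31 ≤ 32, interest score 6 + 17 + 10 = 33.
Systems + Networks + Algorithms: credit hours 9 + 10 + 12 = 31 ≤ 32, interest score 17 + 10 + 12 = 39.
Best is Systems, Networks, and Algorithms with total interest score 39.

39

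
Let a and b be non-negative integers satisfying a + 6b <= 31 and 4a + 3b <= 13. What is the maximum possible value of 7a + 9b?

(a,b)=(0,4): 1·0+6·4=24≤31, 4·0+3·4=12≤13, objective 36.
(a,b)=(1,3): 1·1+6·3=19≤31, 4·1+3·3=13≤13, objective 34.
No feasible integer point exceeds 36.

36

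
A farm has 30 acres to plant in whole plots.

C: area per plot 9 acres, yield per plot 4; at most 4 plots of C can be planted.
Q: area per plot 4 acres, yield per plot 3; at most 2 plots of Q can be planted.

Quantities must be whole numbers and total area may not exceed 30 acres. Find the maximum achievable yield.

14

Q has the best ratio (3/4); taking only Q gives at most 2×3 = 6 (stopped by the supply cap of 2).
Mixing does better — 2×C and 2×Q: area 26 ≤ 30, yield 2·4 + 2·3 = 14.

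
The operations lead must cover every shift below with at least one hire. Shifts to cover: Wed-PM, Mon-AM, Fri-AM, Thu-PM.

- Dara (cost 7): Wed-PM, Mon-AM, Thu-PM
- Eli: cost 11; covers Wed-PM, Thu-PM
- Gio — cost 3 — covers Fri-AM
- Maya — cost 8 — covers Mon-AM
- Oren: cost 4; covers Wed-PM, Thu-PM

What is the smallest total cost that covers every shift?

The greedy cost-per-new-shift heuristic would pick Oren, Gio, and Dara for 14, but a cheaper cover exists.
Choose Dara and Gio: together they cover Wed-PM, Mon-AM, Fri-AM, Thu-PM — every shift.
Total cost: 7 + 3 = 10.
No cover costs less than 10.

10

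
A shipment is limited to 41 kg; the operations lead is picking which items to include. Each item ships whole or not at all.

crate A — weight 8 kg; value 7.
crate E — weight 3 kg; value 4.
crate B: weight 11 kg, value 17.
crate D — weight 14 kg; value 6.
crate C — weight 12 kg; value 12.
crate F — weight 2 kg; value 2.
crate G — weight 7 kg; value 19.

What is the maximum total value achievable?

crate A + crate B + crate C + crate F + crate G: weight 8 + 11 + 12 + 2 + 7 = 40 ≤ 41, value 7 + 17 + 12 + 2 + 19 = 57.
crate A + crate E + crate B + crate C + crate G: weight 8 + 3 + 11 + 12 + 7 = 41 ≤ 41, value 7 + 4 + 17 + 12 + 19 = 59.
crate A + crate B + crate C + crate G: weight 8 + 11 + 12 + 7 = 38 ≤ 41, value 7 + 17 + 12 + 19 = 55.
Best is crate A, crate E, crate B, crate C, and crate G with total value 59.

59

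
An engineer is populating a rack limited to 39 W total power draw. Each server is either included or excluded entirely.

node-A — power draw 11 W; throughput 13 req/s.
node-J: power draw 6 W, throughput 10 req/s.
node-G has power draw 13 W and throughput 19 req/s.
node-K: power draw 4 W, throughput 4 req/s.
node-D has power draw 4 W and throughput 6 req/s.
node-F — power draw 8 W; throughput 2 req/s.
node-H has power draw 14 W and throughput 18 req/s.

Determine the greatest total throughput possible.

Treat it as a binary knapsack problem.
Allowing fractional choices, the relaxed optimum would be about 55.4, but servers are indivisible.
node-J + node-G + node-K + node-H: power draw 6 + 13 + 4 + 14 = 37 ≤ 39, throughput 10 + 19 + 4 + 18 = 51.
node-J + node-G + node-D + node-H: power draw 6 + 13 + 4 + 14 = 37 ≤ 39, throughput 10 + 19 + 6 + 18 = 53.
node-A + node-J + node-G + node-K + node-D: power draw 11 + 6 + 13 + 4 + 4 = 38 ≤ 39, throughput 13 + 10 + 19 + 4 + 6 = 52.
Best is node-J, node-G, node-D, and node-H with total throughput 53.

53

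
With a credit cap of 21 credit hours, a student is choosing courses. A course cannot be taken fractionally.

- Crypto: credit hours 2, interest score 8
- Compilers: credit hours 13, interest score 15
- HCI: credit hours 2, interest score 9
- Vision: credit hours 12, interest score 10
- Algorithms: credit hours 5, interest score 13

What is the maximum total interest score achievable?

40

Allowing fractional choices, the relaxed optimum would be about 43.8, but courses are indivisible.
Crypto + HCI + Vision + Algorithms: credit hours 2 + 2 + 12 + 5 = 21 ≤ 21, interest score 8 + 9 + 10 + 13 = 40.
Compilers + HCI + Algorithms: credit hours 13 + 2 + 5 = 20 ≤ 21, interest score 15 + 9 + 13 = 37.
Best is Crypto, HCI, Vision, and Algorithms with total interest score 40.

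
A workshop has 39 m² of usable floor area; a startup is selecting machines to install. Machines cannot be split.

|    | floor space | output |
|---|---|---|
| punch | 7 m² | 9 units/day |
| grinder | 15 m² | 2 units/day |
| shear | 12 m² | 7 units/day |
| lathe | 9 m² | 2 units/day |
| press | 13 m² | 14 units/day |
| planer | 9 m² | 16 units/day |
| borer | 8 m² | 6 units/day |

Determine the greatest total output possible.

45

This is an integer program with binary decision variables.
Allowing fractional choices, the relaxed optimum would be about 46.2, but machines are indivisible.
punch + press + planer + borer: floor space 7 + 13 + 9 + 8 = 37 ≤ 39, output 9 + 14 + 16 + 6 = 45.
punch + lathe + press + planer: floor space 7 + 9 + 13 + 9 = 38 ≤ 39, output 9 + 2 + 14 + 16 = 41.
Best is punch, press, planer, and borer with total output 45.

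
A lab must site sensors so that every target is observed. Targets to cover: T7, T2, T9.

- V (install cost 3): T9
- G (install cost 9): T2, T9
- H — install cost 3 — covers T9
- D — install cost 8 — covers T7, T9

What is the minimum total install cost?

17

The greedy cost-per-new-target heuristic would pick V, D, and G for 20, but a cheaper cover exists.
Choose G and D: together they cover T7, T2, T9 — every target.
Total install cost: 9 + 8 = 17.
No cover costs less than 17.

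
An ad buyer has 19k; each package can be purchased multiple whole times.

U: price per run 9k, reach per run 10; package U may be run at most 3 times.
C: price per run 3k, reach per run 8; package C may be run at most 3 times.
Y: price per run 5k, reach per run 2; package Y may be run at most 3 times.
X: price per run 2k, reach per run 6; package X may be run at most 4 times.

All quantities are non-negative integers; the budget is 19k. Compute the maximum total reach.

48

X has the best ratio (6/2); taking only X gives at most 4×6 = 24 (stopped by the supply cap of 4).
Mixing does better — 3×C and 4×X: price 17 ≤ 19, reach 3·8 + 4·6 = 48.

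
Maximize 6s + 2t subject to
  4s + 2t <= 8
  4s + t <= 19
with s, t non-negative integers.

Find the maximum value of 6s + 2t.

12

(s,t)=(2,0): 4·2+2·0=8≤8, 4·2+1·0=8≤19, objective 12.
(s,t)=(1,1): 4·1+2·1=6≤8, 4·1+1·1=5≤19, objective 8.
(s,t)=(1,0): 4·1+2·0=4≤8, 4·1+1·0=4≤19, objective 6.
No feasible integer point exceeds 12.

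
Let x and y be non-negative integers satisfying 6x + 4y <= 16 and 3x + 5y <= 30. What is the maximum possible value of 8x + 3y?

(x,y)=(2,1): 6·2+4·1=16≤16, 3·2+5·1=11≤30, objective 19.
(x,y)=(2,0): 6·2+4·0=12≤16, 3·2+5·0=6≤30, objective 16.
(x,y)=(1,2): 6·1+4·2=14≤16, 3·1+5·2=13≤30, objective 14.
The best lattice point is (2,1), giving 19.

19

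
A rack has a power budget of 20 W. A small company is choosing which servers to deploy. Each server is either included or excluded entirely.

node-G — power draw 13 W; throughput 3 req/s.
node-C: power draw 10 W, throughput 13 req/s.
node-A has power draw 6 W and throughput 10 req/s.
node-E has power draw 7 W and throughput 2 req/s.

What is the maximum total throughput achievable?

23

Allowing fractional choices, the relaxed optimum would be about 24.1, but servers are indivisible.
node-C + node-E: power draw 10 + 7 = 17 ≤ 20, throughput 13 + 2 = 15.
node-C: power draw 10 ≤ 20, throughput 13.
node-C + node-A: power draw 10 + 6 = 16 ≤ 20, throughput 13 + 10 = 23.
Best is node-C and node-A with total throughput 23.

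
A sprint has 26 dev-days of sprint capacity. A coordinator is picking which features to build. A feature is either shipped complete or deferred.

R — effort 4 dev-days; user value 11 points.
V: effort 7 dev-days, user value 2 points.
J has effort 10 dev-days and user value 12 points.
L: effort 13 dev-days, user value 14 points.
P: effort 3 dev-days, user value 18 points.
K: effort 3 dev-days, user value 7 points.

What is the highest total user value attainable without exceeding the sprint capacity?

Allowing fractional choices, the relaxed optimum would be about 54.5, but features are indivisible.
R + L + P + K: effort 4 + 13 + 3 + 3 = 23 ≤ 26, user value 11 + 14 + 18 + 7 = 50.
J + L + P: effort 10 + 13 + 3 = 26 ≤ 26, user value 12 + 14 + 18 = 44.
R + J + P + K: effort 4 + 10 + 3 + 3 = 20 ≤ 26, user value 11 + 12 + 18 + 7 = 48.
Best is R, L, P, and K with total user value 50.

50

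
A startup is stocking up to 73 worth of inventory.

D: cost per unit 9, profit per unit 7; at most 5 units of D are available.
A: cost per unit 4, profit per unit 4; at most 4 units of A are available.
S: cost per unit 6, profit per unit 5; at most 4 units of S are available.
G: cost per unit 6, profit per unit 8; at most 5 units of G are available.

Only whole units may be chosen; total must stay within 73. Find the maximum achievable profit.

This is a bounded integer knapsack.
3×D, 4×A, and 5×G: cost 73 ≤ 73, profit 3·7 + 4·4 + 5·8 = 77.
1×D, 4×A, 3×S, and 5×G: cost 73 ≤ 73, profit 1·7 + 4·4 + 3·5 + 5·8 = 78.
Best is 78.

78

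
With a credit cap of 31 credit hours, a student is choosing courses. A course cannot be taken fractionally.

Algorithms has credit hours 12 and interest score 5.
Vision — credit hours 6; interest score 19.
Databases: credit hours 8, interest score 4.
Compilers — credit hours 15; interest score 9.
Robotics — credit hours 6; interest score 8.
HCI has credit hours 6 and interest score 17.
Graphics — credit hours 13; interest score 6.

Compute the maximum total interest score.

Allowing fractional choices, the relaxed optimum would be about 51.8, but courses are indivisible.
Algorithms + Vision + Robotics + HCI: credit hours 12 + 6 + 6 + 6 = 30 ≤ 31, interest score 5 + 19 + 8 + 17 = 49.
Vision + Robotics + HCI + Graphics: credit hours 6 + 6 + 6 + 13 = 31 ≤ 31, interest score 19 + 8 + 17 + 6 = 50.
Vision + Databases + Robotics + HCI: credit hours 6 + 8 + 6 + 6 = 26 ≤ 31, interest score 19 + 4 + 8 + 17 = 48.
Best is Vision, Robotics, HCI, and Graphics with total interest score 50.

50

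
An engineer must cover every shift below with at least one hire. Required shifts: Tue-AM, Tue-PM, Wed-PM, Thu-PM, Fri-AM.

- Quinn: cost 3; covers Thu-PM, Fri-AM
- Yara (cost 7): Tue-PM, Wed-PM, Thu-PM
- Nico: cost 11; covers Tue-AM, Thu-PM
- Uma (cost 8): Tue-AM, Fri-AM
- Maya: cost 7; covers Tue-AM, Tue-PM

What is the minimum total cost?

15

Choose Yara and Uma: together they cover Tue-AM, Tue-PM, Wed-PM, Thu-PM, Fri-AM — every shift.
Total cost: 7 + 8 = 15.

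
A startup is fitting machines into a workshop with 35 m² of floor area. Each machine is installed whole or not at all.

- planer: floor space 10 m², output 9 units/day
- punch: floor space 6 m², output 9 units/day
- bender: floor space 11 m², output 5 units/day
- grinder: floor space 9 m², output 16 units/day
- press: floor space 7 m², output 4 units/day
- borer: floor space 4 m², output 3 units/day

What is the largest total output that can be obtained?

38

This is a 0-1 knapsack instance.
Allowing fractional choices, the relaxed optimum would be about 40.4, but machines are indivisible.
planer + punch + grinder + borer: floor space 10 + 6 + 9 + 4 = 29 ≤ 35, output 9 + 9 + 16 + 3 = 37.
planer + punch + grinder: floor space 10 + 6 + 9 = 25 ≤ 35, output 9 + 9 + 16 = 34.
planer + punch + grinder + press: floor space 10 + 6 + 9 + 7 = 32 ≤ 35, output 9 + 9 + 16 + 4 = 38.
Best is planer, punch, grinder, and press with total output 38.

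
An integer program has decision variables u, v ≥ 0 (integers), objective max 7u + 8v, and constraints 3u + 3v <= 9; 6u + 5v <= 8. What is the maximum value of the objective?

(u,v)=(0,1): 3·0+3·1=3≤9, 6·0+5·1=5≤8, objective 8.
(u,v)=(1,0): 3·1+3·0=3≤9, 6·1+5·0=6≤8, objective 7.
(u,v)=(0,0): 3·0+3·0=0≤9, 6·0+5·0=0≤8, objective 0.
No feasible integer point exceeds 8.

8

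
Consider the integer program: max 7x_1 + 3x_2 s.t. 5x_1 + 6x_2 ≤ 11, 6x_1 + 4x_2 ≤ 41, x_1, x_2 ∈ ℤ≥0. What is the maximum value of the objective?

14

The continuous relaxation peaks at (2.2, 0) with value 15.40; rounding to a feasible lattice point costs some objective.
(x_1,x_2)=(2,0): 5·2+6·0=10≤11, 6·2+4·0=12≤41, objective 14.
(x_1,x_2)=(1,1): 5·1+6·1=11≤11, 6·1+4·1=10≤41, objective 10.
(x_1,x_2)=(1,0): 5·1+6·0=5≤11, 6·1+4·0=6≤41, objective 7.
The best lattice point is (2,0), giving 14.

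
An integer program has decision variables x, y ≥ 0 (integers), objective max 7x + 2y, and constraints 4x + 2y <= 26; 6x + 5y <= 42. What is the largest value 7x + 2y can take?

The continuous relaxation peaks at (6.5, 0) with value 45.50; rounding to a feasible lattice point costs some objective.
(x,y)=(6,1): 4·6+2·1=26≤26, 6·6+5·1=41≤42, objective 44.
(x,y)=(6,0): 4·6+2·0=24≤26, 6·6+5·0=36≤42, objective 42.
The best lattice point is (6,1), giving 44.

44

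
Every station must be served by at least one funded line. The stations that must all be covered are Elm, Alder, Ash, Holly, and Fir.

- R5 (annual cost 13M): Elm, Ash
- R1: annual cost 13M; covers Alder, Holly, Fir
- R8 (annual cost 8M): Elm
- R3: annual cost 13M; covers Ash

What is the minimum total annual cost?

Choose R5 and R1: together they cover Elm, Alder, Ash, Holly, Fir — every station.
Total annual cost: 13 + 13 = 26.

26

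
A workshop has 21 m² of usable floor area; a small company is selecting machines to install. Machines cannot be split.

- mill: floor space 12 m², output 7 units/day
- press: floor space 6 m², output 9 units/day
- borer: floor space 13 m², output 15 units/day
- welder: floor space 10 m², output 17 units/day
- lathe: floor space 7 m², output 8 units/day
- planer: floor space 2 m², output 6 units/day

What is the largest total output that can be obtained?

32

This is a 0-1 knapsack instance.
press + welder + planer: floor space 6 + 10 + 2 = 18 ≤ 21, output 9 + 17 + 6 = 32.
welder + lathe + planer: floor space 10 + 7 + 2 = 19 ≤ 21, output 17 + 8 + 6 = 31.
Best is press, welder, and planer with total output 32.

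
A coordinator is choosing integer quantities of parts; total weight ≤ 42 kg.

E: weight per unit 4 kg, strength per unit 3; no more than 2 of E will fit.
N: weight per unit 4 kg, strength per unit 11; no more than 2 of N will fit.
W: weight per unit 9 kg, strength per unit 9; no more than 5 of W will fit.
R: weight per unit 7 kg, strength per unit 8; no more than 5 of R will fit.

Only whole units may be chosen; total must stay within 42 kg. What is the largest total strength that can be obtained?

This is a bounded integer knapsack.
1×E, 2×N, 1×W, and 3×R: weight 42 ≤ 42, strength 1·3 + 2·11 + 1·9 + 3·8 = 58.
2×N, 3×W, and 1×R: weight 42 ≤ 42, strength 2·11 + 3·9 + 1·8 = 57.
Best is 58.

58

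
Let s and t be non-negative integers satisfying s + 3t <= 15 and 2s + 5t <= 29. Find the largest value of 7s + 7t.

98

The continuous relaxation peaks at (14.5, 0) with value 101.50; rounding to a feasible lattice point costs some objective.
(s,t)=(14,0): 1·14+3·0=14≤15, 2·14+5·0=28≤29, objective 98.
(s,t)=(13,0): 1·13+3·0=13≤15, 2·13+5·0=26≤29, objective 91.
Maximum is 98 at (s,t)=(14,0).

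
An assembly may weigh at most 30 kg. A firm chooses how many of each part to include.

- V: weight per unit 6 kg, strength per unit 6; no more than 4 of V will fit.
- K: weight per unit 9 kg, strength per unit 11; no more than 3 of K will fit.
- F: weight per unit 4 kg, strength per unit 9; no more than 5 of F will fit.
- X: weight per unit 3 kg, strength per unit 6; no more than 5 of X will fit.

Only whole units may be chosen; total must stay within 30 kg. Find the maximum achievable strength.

F has the best ratio (9/4); taking only F gives at most 5×9 = 45 (stopped by the supply cap of 5).
Mixing does better — 5×F and 3×X: weight 29 ≤ 30, strength 5·9 + 3·6 = 63.

63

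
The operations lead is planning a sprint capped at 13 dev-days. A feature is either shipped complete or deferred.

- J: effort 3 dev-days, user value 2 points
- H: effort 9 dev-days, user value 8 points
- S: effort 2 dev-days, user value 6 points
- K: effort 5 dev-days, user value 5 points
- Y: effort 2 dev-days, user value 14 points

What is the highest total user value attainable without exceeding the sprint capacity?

This is a 0-1 knapsack instance.
Allowing fractional choices, the relaxed optimum would be about 28.6, but features are indivisible.
H + S + Y: effort 9 + 2 + 2 = 13 ≤ 13, user value 8 + 6 + 14 = 28.
J + S + K + Y: effort 3 + 2 + 5 + 2 = 12 ≤ 13, user value 2 + 6 + 5 + 14 = 27.
Best is H, S, and Y with total user value 28.

28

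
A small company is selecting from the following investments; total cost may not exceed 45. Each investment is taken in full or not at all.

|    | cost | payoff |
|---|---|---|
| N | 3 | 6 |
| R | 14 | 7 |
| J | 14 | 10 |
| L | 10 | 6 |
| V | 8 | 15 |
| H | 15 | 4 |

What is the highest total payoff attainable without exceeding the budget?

Allowing fractional choices, the relaxed optimum would be about 42.0, but investments are indivisible.
N + R + J + V: cost 3 + 14 + 14 + 8 = 39 ≤ 45, payoff 6 + 7 + 10 + 15 = 38.
N + J + L + V: cost 3 + 14 + 10 + 8 = 35 ≤ 45, payoff 6 + 10 + 6 + 15 = 37.
N + J + V + H: cost 3 + 14 + 8 + 15 = 40 ≤ 45, payoff 6 + 10 + 15 + 4 = 35.
Best is N, R, J, and V with total payoff 38.

38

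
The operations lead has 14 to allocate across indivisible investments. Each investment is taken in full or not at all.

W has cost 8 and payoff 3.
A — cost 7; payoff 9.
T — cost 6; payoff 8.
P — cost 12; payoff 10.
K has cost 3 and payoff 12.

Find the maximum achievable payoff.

21

A + T: cost 7 + 6 = 13 ≤ 14, payoff 9 + 8 = 17.
A + K: cost 7 + 3 = 10 ≤ 14, payoff 9 + 12 = 21.
T + K: cost 6 + 3 = 9 ≤ 14, payoff 8 + 12 = 20.
Best is A and K with total payoff 21.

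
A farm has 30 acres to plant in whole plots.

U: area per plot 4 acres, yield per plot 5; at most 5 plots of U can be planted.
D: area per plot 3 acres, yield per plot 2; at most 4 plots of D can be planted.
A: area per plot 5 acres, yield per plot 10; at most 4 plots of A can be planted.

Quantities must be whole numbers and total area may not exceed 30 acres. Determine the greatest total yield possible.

This is a bounded integer knapsack.
2×U and 4×A: area 28 ≤ 30, yield 2·5 + 4·10 = 50.
1×U, 2×D, and 4×A: area 30 ≤ 30, yield 1·5 + 2·2 + 4·10 = 49.
Best is 50.

50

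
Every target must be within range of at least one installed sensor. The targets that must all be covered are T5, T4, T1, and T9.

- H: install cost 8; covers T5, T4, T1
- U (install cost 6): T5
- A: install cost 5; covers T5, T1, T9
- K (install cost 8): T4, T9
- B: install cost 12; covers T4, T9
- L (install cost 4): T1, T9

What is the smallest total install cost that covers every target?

Choose H and L: together they cover T5, T4, T1, T9 — every target.
Total install cost: 8 + 4 = 12.

12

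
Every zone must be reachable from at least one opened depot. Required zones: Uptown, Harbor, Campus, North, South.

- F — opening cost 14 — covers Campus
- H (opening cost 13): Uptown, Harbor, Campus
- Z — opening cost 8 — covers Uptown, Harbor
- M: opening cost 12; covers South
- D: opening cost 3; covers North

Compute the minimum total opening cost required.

The greedy cost-per-new-zone heuristic would pick D, Z, M, and H for 36, but a cheaper cover exists.
Choose H, M, and D: together they cover Uptown, Harbor, Campus, North, South — every zone.
Total opening cost: 13 + 12 + 3 = 28.
No cover costs less than 28.

28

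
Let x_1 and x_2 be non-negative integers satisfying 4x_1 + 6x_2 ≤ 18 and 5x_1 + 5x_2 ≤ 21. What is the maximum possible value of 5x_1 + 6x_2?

(x_1,x_2)=(3,1): 4·3+6·1=18≤18, 5·3+5·1=20≤21, objective 21.
(x_1,x_2)=(4,0): 4·4+6·0=16≤18, 5·4+5·0=20≤21, objective 20.
(x_1,x_2)=(2,1): 4·2+6·1=14≤18, 5·2+5·1=15≤21, objective 16.
(x_1,x_2)=(3,0): 4·3+6·0=12≤18, 5·3+5·0=15≤21, objective 15.
No feasible integer point exceeds 21.

21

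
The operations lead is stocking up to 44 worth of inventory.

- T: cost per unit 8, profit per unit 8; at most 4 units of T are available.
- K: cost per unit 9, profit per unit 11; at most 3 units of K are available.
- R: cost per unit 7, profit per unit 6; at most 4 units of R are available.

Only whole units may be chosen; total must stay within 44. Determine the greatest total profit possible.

49

This is a bounded integer knapsack.
K has the best ratio (11/9); taking only K gives at most 3×11 = 33 (stopped by the supply cap of 3).
Mixing does better — 2×T and 3×K: cost 43 ≤ 44, profit 2·8 + 3·11 = 49.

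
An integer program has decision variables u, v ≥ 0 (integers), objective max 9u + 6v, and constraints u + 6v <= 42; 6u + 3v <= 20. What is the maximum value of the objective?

(u,v)=(0,6): 1·0+6·6=36≤42, 6·0+3·6=18≤20, objective 36.
(u,v)=(0,5): 1·0+6·5=30≤42, 6·0+3·5=15≤20, objective 30.
Maximum is 36 at (u,v)=(0,6).

36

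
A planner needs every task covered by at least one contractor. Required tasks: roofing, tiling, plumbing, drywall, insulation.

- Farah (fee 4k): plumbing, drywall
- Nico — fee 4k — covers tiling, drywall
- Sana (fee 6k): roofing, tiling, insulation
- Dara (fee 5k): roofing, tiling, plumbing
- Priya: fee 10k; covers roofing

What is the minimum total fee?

10

The greedy cost-per-new-task heuristic would pick Dara, Farah, and Sana for 15, but a cheaper cover exists.
Choose Farah and Sana: together they cover roofing, tiling, plumbing, drywall, insulation — every task.
Total fee: 4 + 6 = 10.
No cover costs less than 10.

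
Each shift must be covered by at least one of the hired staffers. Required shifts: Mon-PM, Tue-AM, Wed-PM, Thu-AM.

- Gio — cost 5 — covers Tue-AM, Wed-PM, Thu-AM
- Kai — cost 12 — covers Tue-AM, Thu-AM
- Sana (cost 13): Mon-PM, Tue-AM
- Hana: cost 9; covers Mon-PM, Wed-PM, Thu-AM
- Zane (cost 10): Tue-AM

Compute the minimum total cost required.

Choose Gio and Hana: together they cover Mon-PM, Tue-AM, Wed-PM, Thu-AM — every shift.
Total cost: 5 + 9 = 14.
No cover costs less than 14.

14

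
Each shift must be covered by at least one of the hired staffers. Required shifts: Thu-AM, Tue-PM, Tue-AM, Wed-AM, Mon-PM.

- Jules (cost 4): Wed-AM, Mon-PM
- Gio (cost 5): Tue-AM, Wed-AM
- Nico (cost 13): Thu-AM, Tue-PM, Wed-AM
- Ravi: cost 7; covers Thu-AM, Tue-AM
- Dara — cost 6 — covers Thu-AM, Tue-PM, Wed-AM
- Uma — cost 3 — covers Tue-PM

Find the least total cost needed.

14

This is a weighted set-cover instance.
The greedy cost-per-new-shift heuristic would pick Jules, Dara, and Gio for 15, but a cheaper cover exists.
Choose Jules, Ravi, and Uma: together they cover Thu-AM, Tue-PM, Tue-AM, Wed-AM, Mon-PM — every shift.
Total cost: 4 + 7 + 3 = 14.
No cover costs less than 14.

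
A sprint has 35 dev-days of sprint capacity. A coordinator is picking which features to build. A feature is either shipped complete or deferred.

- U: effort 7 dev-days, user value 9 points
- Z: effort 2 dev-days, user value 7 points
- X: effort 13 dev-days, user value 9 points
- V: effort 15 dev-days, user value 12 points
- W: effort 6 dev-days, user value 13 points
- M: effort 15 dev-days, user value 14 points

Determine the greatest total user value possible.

U + Z + W + M: effort 7 + 2 + 6 + 15 = 30 ≤ 35, user value 9 + 7 + 13 + 14 = 43.
U + Z + V + W: effort 7 + 2 + 15 + 6 = 30 ≤ 35, user value 9 + 7 + 12 + 13 = 41.
Best is U, Z, W, and M with total user value 43.

43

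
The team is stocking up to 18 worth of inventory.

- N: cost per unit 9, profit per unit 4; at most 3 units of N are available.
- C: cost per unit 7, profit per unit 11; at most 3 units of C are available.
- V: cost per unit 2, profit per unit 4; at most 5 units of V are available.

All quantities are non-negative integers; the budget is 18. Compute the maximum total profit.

31

2×C and 2×V: cost 18 ≤ 18, profit 2·11 + 2·4 = 30.
1×C and 5×V: cost 17 ≤ 18, profit 1·11 + 5·4 = 31.
Best is 31.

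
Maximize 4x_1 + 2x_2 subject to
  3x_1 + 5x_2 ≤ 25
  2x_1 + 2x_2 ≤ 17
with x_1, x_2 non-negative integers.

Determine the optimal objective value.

32

Relaxing integrality, the LP optimum is 33.33 at (x_1,x_2) = (8.33, 0), which is not an integer point.
(x_1,x_2)=(8,0): 3·8+5·0=24≤25, 2·8+2·0=16≤17, objective 32.
(x_1,x_2)=(7,0): 3·7+5·0=21≤25, 2·7+2·0=14≤17, objective 28.
Maximum is 32 at (x_1,x_2)=(8,0).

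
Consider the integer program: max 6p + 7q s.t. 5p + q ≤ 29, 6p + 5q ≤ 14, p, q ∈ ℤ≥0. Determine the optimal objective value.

14

The continuous relaxation peaks at (0, 2.8) with value 19.60; rounding to a feasible lattice point costs some objective.
(p,q)=(0,2): 5·0+1·2=2≤29, 6·0+5·2=10≤14, objective 14.
(p,q)=(1,1): 5·1+1·1=6≤29, 6·1+5·1=11≤14, objective 13.
(p,q)=(0,1): 5·0+1·1=1≤29, 6·0+5·1=5≤14, objective 7.
The best lattice point is (0,2), giving 14.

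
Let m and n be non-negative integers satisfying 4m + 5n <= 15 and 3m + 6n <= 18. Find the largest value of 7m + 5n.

Relaxing integrality, the LP optimum is 26.25 at (m,n) = (3.75, 0), which is not an integer point.
(m,n)=(3,0): 4·3+5·0=12≤15, 3·3+6·0=9≤18, objective 21.
(m,n)=(2,1): 4·2+5·1=13≤15, 3·2+6·1=12≤18, objective 19.
No feasible integer point exceeds 21.

21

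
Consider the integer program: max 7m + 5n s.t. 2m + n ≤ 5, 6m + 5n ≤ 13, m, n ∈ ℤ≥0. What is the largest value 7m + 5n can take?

(m,n)=(2,0) is feasible, giving 14.
(m,n)=(1,1) is feasible, giving 12.
(m,n)=(1,0) is feasible, giving 7.
No feasible integer point exceeds 14.

14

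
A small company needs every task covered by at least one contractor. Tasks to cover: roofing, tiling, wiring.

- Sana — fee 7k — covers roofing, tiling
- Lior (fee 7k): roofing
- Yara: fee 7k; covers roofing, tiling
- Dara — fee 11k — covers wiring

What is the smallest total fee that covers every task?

18

Choose Sana and Dara: together they cover roofing, tiling, wiring — every task.
Total fee: 7 + 11 = 18.
No cover costs less than 18.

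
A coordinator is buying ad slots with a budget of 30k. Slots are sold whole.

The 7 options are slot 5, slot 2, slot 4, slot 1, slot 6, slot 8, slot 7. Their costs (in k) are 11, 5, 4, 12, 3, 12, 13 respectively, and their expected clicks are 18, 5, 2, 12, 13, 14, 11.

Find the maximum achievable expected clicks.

Allowing fractional choices, the relaxed optimum would be about 49.0, but ad slots are indivisible.
slot 5 + slot 6 + slot 8: cost 11 + 3 + 12 = 26 ≤ 30, expected clicks 18 + 13 + 14 = 45.
slot 5 + slot 4 + slot 6 + slot 8: cost 11 + 4 + 3 + 12 = 30 ≤ 30, expected clicks 18 + 2 + 13 + 14 = 47.
slot 5 + slot 4 + slot 1 + slot 6: cost 11 + 4 + 12 + 3 = 30 ≤ 30, expected clicks 18 + 2 + 12 + 13 = 45.
Best is slot 5, slot 4, slot 6, and slot 8 with total expected clicks 47.

47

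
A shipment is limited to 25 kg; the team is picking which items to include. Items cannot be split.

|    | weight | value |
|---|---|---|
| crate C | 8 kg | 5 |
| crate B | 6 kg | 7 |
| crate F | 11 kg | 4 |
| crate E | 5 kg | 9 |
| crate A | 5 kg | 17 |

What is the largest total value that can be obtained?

38

Take crate C, crate B, crate E, and crate A: weight 8 + 6 + 5 + 5 = 24 ≤ 25, value 5 + 7 + 9 + 17 = 38.
No other feasible combination does better.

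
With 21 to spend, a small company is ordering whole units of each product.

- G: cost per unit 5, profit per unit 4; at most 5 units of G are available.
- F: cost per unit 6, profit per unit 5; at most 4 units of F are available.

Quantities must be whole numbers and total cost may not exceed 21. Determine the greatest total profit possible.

17

This is a bounded integer knapsack.
3×G and 1×F: cost 21 ≤ 21, profit 3·4 + 1·5 = 17.
4×G: cost 20 ≤ 21, profit 4·4 = 16.
Best is 17.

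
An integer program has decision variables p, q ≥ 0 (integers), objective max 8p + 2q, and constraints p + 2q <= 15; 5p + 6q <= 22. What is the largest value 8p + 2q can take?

Relaxing integrality, the LP optimum is 35.20 at (p,q) = (4.4, 0), which is not an integer point.
(p,q)=(4,0): 1·4+2·0=4≤15, 5·4+6·0=20≤22, objective 32.
(p,q)=(3,1): 1·3+2·1=5≤15, 5·3+6·1=21≤22, objective 26.
(p,q)=(3,0): 1·3+2·0=3≤15, 5·3+6·0=15≤22, objective 24.
Maximum is 32 at (p,q)=(4,0).

32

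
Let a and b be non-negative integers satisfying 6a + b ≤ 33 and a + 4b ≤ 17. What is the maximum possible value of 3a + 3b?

24

(a,b)=(5,3) is feasible, giving 24.
(a,b)=(5,2) is feasible, giving 21.
(a,b)=(4,3) is feasible, giving 21.
The best lattice point is (5,3), giving 24.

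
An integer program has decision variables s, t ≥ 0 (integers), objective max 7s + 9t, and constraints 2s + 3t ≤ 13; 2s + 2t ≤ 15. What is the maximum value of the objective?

44

Relaxing integrality, the LP optimum is 45.50 at (s,t) = (6.5, 0), which is not an integer point.
(s,t)=(5,1): 2·5+3·1=13≤13, 2·5+2·1=12≤15, objective 44.
(s,t)=(6,0): 2·6+3·0=12≤13, 2·6+2·0=12≤15, objective 42.
Maximum is 44 at (s,t)=(5,1).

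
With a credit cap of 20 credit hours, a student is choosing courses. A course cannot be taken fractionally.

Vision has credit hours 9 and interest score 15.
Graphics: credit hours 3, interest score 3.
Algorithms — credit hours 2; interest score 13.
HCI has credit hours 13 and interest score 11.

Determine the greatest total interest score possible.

31

Allowing fractional choices, the relaxed optimum would be about 36.1, but courses are indivisible.
Graphics + Algorithms + HCI: credit hours 3 + 2 + 13 = 18 ≤ 20, interest score 3 + 13 + 11 = 27.
Vision + Graphics + Algorithms: credit hours 9 + 3 + 2 = 14 ≤ 20, interest score 15 + 3 + 13 = 31.
Vision + Algorithms: credit hours 9 + 2 = 11 ≤ 20, interest score 15 + 13 = 28.
Best is Vision, Graphics, and Algorithms with total interest score 31.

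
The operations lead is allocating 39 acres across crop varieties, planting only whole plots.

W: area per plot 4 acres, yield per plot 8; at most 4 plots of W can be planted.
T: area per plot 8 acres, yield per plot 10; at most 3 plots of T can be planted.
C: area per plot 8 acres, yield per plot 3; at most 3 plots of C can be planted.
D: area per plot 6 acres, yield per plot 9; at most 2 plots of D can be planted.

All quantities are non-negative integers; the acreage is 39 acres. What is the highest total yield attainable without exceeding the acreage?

61

This is a bounded integer knapsack.
W has the best ratio (8/4); taking only W gives at most 4×8 = 32 (stopped by the supply cap of 4).
Mixing does better — 4×W, 2×T, and 1×D: area 38 ≤ 39, yield 4·8 + 2·10 + 1·9 = 61.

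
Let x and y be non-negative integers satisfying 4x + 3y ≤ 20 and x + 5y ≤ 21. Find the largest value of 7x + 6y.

Relaxing integrality, the LP optimum is 37.82 at (x,y) = (2.18, 3.76), which is not an integer point.
(x,y)=(5,0) is feasible, giving 35.
(x,y)=(4,1) is feasible, giving 34.
Maximum is 35 at (x,y)=(5,0).

35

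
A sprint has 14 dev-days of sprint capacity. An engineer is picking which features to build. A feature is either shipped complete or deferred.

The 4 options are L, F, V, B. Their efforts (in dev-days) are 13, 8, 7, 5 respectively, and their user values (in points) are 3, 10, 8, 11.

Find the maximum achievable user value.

F + B: effort 8 + 5 = 13 ≤ 14, user value 10 + 11 = 21.
V + B: effort 7 + 5 = 12 ≤ 14, user value 8 + 11 = 19.
B: effort 5 ≤ 14, user value 11.
Best is F and B with total user value 21.

21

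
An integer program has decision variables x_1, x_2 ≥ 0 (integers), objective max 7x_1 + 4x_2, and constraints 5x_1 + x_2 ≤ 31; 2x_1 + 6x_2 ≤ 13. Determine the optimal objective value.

(x_1,x_2)=(6,0) is feasible, giving 42.
(x_1,x_2)=(5,0) is feasible, giving 35.
No feasible integer point exceeds 42.

42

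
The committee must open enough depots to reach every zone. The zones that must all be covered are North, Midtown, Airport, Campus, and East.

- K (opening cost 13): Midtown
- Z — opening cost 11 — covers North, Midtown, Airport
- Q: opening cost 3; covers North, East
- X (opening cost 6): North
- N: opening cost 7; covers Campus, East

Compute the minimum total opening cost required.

This is a weighted set-cover instance.
The greedy cost-per-new-zone heuristic would pick Q, Z, and N for 21, but a cheaper cover exists.
Choose Z and N: together they cover North, Midtown, Airport, Campus, East — every zone.
Total opening cost: 11 + 7 = 18.
No cover costs less than 18.

18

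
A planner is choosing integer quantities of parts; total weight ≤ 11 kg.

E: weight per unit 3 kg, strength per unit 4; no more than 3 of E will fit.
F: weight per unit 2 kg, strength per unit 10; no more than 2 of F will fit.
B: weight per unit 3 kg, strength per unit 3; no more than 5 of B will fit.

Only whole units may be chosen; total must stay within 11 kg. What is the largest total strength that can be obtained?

28

2×E and 2×F: weight 10 ≤ 11, strength 2·4 + 2·10 = 28.
1×E, 2×F, and 1×B: weight 10 ≤ 11, strength 1·4 + 2·10 + 1·3 = 27.
Best is 28.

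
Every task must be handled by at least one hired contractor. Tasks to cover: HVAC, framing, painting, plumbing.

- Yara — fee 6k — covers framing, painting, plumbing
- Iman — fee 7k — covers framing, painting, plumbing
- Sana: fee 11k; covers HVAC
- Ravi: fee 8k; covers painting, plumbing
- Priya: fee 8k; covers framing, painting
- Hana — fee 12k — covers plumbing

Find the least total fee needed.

17

Choose Yara and Sana: together they cover HVAC, framing, painting, plumbing — every task.
Total fee: 6 + 11 = 17.
No cover costs less than 17.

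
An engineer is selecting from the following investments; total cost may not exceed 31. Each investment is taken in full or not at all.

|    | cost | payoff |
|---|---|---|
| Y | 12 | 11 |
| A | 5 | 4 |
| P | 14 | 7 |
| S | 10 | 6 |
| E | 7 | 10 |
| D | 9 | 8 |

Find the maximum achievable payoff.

29

This is a 0-1 knapsack instance.
Y + E + D: cost 12 + 7 + 9 = 28 ≤ 31, payoff 11 + 10 + 8 = 29.
A + S + E + D: cost 5 + 10 + 7 + 9 = 31 ≤ 31, payoff 4 + 6 + 10 + 8 = 28.
Best is Y, E, and D with total payoff 29.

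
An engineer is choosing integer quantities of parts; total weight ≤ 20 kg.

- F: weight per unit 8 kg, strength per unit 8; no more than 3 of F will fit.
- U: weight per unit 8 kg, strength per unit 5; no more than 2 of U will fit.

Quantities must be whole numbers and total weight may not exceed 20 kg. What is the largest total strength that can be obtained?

2×F: weight 16 ≤ 20, strength 2·8 = 16.
1×F and 1×U: weight 16 ≤ 20, strength 1·8 + 1·5 = 13.
Best is 16.

16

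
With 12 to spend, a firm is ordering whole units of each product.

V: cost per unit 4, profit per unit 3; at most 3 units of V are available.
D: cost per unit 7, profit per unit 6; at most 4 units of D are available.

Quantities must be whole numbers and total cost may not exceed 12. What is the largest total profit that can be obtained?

Take 1×V and 1×D: cost 11 ≤ 12, profit 1·3 + 1·6 = 9.
No other integer combination yields more.

9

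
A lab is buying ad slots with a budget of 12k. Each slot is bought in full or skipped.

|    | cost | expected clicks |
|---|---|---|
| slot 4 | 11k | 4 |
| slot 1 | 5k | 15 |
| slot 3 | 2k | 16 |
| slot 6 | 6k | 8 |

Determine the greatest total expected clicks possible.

Take slot 1 and slot 3: cost 5 + 2 = 7 ≤ 12, expected clicks 15 + 16 = 31.
No other feasible combination does better.

31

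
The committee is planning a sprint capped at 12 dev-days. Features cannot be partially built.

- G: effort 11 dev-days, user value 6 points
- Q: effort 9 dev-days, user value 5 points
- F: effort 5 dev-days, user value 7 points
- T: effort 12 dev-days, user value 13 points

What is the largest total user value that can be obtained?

13

F: effort 5 ≤ 12, user value 7.
T: effort 12 ≤ 12, user value 13.
G: effort 11 ≤ 12, user value 6.
Best is T with total user value 13.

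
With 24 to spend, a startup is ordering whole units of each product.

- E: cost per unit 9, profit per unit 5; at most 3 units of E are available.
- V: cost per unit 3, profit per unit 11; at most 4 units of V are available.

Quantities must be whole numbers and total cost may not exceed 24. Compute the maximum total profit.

49

Take 1×E and 4×V: cost 21 ≤ 24, profit 1·5 + 4·11 = 49.
V has the best ratio (11/3) and is taken to its limit of 4; remaining capacity is filled optimally with the others.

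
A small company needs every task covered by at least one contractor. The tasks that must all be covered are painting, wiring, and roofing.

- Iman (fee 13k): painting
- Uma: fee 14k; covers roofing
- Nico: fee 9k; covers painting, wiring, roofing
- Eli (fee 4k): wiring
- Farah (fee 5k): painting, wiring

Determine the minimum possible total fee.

Nico alone covers painting, wiring, roofing — every task.
Total fee: 9.

9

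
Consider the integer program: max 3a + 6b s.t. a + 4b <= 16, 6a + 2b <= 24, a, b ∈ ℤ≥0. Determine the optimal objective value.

(a,b)=(3,3) is feasible, giving 27.
(a,b)=(2,3) is feasible, giving 24.
Maximum is 27 at (a,b)=(3,3).

27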